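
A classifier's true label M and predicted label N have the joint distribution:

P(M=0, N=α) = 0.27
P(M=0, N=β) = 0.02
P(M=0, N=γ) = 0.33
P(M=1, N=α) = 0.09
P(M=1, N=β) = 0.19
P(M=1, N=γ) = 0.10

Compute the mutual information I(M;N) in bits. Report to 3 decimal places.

0.234 bits

Marginals: p(M) = (0.6200, 0.3800), p(N) = (0.3600, 0.2100, 0.4300).
I(M;N) = H(M) + H(N) − H(M,N).
H(M) = 0.9580, H(N) = 1.5270, H(M,N) = 2.2508.
I(M;N) = 0.9580 + 1.5270 − 2.2508 = 0.234 bits.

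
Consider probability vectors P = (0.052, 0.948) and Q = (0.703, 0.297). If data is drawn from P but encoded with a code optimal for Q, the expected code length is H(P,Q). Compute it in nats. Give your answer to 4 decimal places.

1.1692 nats

H(P,Q) = −Σ p·ln q.
  −0.052·ln(0.703) = 0.01832
  −0.948·ln(0.297) = 1.15089
H(P,Q) = 1.1692 nats.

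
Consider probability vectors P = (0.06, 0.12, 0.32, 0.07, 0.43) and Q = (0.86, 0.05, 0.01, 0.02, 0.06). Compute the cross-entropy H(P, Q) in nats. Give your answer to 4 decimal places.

3.3258 nats

H(P,Q) = −Σ p·ln q.
  −0.06·ln(0.86) = 0.00905
  −0.12·ln(0.05) = 0.35949
  −0.32·ln(0.01) = 1.47365
  −0.07·ln(0.02) = 0.27384
  −0.43·ln(0.06) = 1.20977
H(P,Q) = 3.3258 nats.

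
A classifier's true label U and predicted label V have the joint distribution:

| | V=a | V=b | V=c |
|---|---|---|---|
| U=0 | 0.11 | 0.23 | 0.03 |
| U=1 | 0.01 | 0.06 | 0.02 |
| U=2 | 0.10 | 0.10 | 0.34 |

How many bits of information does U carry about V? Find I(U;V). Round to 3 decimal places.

0.257 bits

Marginals: p(U) = (0.3700, 0.0900, 0.5400), p(V) = (0.2200, 0.3900, 0.3900).
I(U;V) = H(U) + H(V) − H(U,V).
H(U) = 1.3234, H(V) = 1.5402, H(U,V) = 2.6061.
I(U;V) = 1.3234 + 1.5402 − 2.6061 = 0.257 bits.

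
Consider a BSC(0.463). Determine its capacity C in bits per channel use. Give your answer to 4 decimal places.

0.0040 bits

Binary symmetric channel: C = 1 − h₂(ε) where h₂ is the binary entropy function.
h₂(0.463) = −0.463·log₂0.463 − 0.537·log₂0.537 = 0.9960.
C = 1 − 0.9960 = 0.0040 bits per channel use.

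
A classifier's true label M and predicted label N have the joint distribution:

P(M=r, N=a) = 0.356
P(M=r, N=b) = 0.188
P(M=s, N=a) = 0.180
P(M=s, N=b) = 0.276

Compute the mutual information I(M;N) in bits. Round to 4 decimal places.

Marginals: p(M) = (0.5440, 0.4560), p(N) = (0.5360, 0.4640).
I(M;N) = Σ p(x,y)·log₂[p(x,y)/(p(x)p(y))].
  (r,a): 0.356·log₂(1.2209) = 0.10252
  (r,b): 0.188·log₂(0.7448) = -0.07991
  (s,a): 0.180·log₂(0.7364) = -0.07944
  (s,b): 0.276·log₂(1.3044) = 0.10583
Sum = 0.0490 bits.

0.0490 bits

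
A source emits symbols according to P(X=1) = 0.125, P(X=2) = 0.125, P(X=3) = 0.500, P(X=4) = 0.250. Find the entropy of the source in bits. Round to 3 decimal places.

1.750 bits

H(X) = −Σ p·log₂ p.
  −(0.125)·log₂(0.125) = 0.3750
  −(0.125)·log₂(0.125) = 0.3750
  −(0.500)·log₂(0.500) = 0.5000
  −(0.250)·log₂(0.250) = 0.5000
Sum: 0.3750 + 0.3750 + 0.5000 + 0.5000 = 1.750 bits.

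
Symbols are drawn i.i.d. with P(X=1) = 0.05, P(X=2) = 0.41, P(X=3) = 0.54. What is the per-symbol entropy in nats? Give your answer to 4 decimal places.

H(X) = −Σ p·ln p.
  −(0.05)·ln(0.05) = 0.14979
  −(0.41)·ln(0.41) = 0.36556
  −(0.54)·ln(0.54) = 0.33274
Sum: 0.14979 + 0.36556 + 0.33274 = 0.8481 nats.

0.8481 nats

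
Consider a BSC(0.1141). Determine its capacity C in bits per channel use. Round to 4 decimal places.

0.4878 bits

Binary symmetric channel: C = 1 − h₂(ε) where h₂ is the binary entropy function.
h₂(0.1141) = −0.1141·log₂0.1141 − 0.8859·log₂0.8859 = 0.5122.
C = 1 − 0.5122 = 0.4878 bits per channel use.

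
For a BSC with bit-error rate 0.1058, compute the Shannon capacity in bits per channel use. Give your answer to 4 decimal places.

0.5129 bits

Binary symmetric channel: C = 1 − h₂(ε) where h₂ is the binary entropy function.
h₂(0.1058) = −0.1058·log₂0.1058 − 0.8942·log₂0.8942 = 0.4871.
C = 1 − 0.4871 = 0.5129 bits per channel use.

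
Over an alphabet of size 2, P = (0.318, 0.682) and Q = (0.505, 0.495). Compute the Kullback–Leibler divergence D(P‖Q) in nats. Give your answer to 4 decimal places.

D(P‖Q) = Σ p·ln(p/q).
  0.318·ln(0.318/0.505) = -0.14708
  0.682·ln(0.682/0.495) = 0.21856
D(P‖Q) = 0.0715 nats.

0.0715 nats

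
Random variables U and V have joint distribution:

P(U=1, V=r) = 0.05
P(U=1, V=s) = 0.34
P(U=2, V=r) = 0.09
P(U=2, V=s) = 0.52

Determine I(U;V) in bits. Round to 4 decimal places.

0.0005 bits

Marginals: p(U) = (0.3900, 0.6100), p(V) = (0.1400, 0.8600).
I(U;V) = Σ p(x,y)·log₂[p(x,y)/(p(x)p(y))].
  (1,r): 0.05·log₂(0.9158) = -0.00635
  (1,s): 0.34·log₂(1.0137) = 0.00668
  (2,r): 0.09·log₂(1.0539) = 0.00681
  (2,s): 0.52·log₂(0.9912) = -0.00661
Sum = 0.0005 bits.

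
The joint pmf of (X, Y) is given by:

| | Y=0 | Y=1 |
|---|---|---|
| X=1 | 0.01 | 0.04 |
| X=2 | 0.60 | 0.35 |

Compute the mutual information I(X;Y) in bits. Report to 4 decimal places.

0.0267 bits

Marginals: p(X) = (0.0500, 0.9500), p(Y) = (0.6100, 0.3900).
I(X;Y) = H(X) + H(Y) − H(X,Y).
H(X) = 0.2864, H(Y) = 0.9648, H(X,Y) = 1.2245.
I(X;Y) = 0.2864 + 0.9648 − 1.2245 = 0.0267 bits.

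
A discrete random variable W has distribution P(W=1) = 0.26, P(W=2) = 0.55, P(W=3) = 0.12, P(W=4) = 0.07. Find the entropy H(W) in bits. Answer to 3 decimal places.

H(W) = −Σ p·log₂ p.
  −(0.26)·log₂(0.26) = 0.5053
  −(0.55)·log₂(0.55) = 0.4744
  −(0.12)·log₂(0.12) = 0.3671
  −(0.07)·log₂(0.07) = 0.2686
Sum: 0.5053 + 0.4744 + 0.3671 + 0.2686 = 1.615 bits.

1.615 bits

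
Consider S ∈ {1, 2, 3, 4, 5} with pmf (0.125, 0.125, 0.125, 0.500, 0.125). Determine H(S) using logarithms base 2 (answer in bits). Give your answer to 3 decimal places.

2.000 bits

H(S) = −Σ p·log₂ p.
  −(0.125)·log₂(0.125) = 0.3750
  −(0.125)·log₂(0.125) = 0.3750
  −(0.125)·log₂(0.125) = 0.3750
  −(0.500)·log₂(0.500) = 0.5000
  −(0.125)·log₂(0.125) = 0.3750
Sum: 0.3750 + 0.3750 + 0.3750 + 0.5000 + 0.3750 = 2.000 bits.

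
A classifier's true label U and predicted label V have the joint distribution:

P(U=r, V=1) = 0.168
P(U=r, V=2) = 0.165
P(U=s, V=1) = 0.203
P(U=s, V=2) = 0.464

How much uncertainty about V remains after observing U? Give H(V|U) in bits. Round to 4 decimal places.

0.9243 bits

Chain rule: H(V|U) = H(U,V) − H(U).
Marginals: p(U) = (0.3330, 0.6670), p(V) = (0.3710, 0.6290).
H(U,V) = 1.8423 bits; H(U) = 0.9180 bits.
H(V|U) = 1.8423 − 0.9180 = 0.9243 bits.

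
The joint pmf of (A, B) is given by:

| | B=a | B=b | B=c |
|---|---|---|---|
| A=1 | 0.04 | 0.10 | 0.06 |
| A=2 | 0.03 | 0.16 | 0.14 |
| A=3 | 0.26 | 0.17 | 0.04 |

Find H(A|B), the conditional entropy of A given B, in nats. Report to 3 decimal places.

Marginals: p(A) = (0.2000, 0.3300, 0.4700), p(B) = (0.3300, 0.4300, 0.2400).
H(A|B) = Σ p(B) · H(A|B=·).
  B=a: p=0.3300, H(A|B=a) = 0.6616
  B=b: p=0.4300, H(A|B=b) = 1.0739
  B=c: p=0.2400, H(A|B=c) = 0.9596
Weighted sum = 0.910 nats.

0.910 nats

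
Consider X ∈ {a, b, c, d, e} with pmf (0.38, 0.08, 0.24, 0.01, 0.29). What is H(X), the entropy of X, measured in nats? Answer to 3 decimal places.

1.317 nats

H(X) = −Σ p·ln p.
  −(0.38)·ln(0.38) = 0.3677
  −(0.08)·ln(0.08) = 0.2021
  −(0.24)·ln(0.24) = 0.3425
  −(0.01)·ln(0.01) = 0.0461
  −(0.29)·ln(0.29) = 0.3590
Sum: 0.3677 + 0.2021 + 0.3425 + 0.0461 + 0.3590 = 1.317 nats.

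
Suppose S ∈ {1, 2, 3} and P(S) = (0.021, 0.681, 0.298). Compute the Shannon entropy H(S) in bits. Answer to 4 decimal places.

H(S) = −Σ p·log₂ p.
  −(0.021)·log₂(0.021) = 0.11704
  −(0.681)·log₂(0.681) = 0.37746
  −(0.298)·log₂(0.298) = 0.52049
Sum: 0.11704 + 0.37746 + 0.52049 = 1.0150 bits.

1.0150 bits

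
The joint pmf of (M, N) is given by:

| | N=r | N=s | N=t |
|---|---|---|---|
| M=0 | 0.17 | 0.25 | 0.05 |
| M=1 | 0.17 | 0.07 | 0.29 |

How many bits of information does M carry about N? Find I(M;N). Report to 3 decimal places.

Marginals: p(M) = (0.4700, 0.5300), p(N) = (0.3400, 0.3200, 0.3400).
I(M;N) = Σ p(x,y)·log₂[p(x,y)/(p(x)p(y))].
  (0,r): 0.17·log₂(1.0638) = 0.0152
  (0,s): 0.25·log₂(1.6622) = 0.1833
  (0,t): 0.05·log₂(0.3129) = -0.0838
  (1,r): 0.17·log₂(0.9434) = -0.0143
  (1,s): 0.07·log₂(0.4127) = -0.0894
  (1,t): 0.29·log₂(1.6093) = 0.1991
Sum = 0.210 bits.

0.210 bits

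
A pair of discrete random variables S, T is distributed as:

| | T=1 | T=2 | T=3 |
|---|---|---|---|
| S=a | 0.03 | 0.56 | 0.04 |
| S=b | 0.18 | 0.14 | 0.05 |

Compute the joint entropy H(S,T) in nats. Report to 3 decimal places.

H(S,T) = −Σ p(x,y)·ln p(x,y) over all 6 cells.
  cell (a,1): −0.03·ln0.03 = 0.1052
  cell (a,2): −0.56·ln0.56 = 0.3247
  cell (a,3): −0.04·ln0.04 = 0.1288
  cell (b,1): −0.18·ln0.18 = 0.3087
  cell (b,2): −0.14·ln0.14 = 0.2753
  cell (b,3): −0.05·ln0.05 = 0.1498
Sum = 1.292 nats.

1.292 nats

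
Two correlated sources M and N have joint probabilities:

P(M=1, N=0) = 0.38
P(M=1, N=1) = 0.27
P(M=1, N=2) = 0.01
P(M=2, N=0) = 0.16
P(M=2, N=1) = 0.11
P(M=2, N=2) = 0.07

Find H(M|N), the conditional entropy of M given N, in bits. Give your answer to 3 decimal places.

0.847 bits

Marginals: p(M) = (0.6600, 0.3400), p(N) = (0.5400, 0.3800, 0.0800).
H(M|N) = Σ p(N) · H(M|N=·).
  N=0: p=0.5400, H(M|N=0) = 0.8767
  N=1: p=0.3800, H(M|N=1) = 0.8680
  N=2: p=0.0800, H(M|N=2) = 0.5436
Weighted sum = 0.847 bits.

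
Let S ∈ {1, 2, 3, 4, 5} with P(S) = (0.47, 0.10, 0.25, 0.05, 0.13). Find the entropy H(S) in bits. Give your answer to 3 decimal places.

1.943 bits

H(S) = −Σ p·log₂ p.
  −(0.47)·log₂(0.47) = 0.5120
  −(0.10)·log₂(0.10) = 0.3322
  −(0.25)·log₂(0.25) = 0.5000
  −(0.05)·log₂(0.05) = 0.2161
  −(0.13)·log₂(0.13) = 0.3826
Sum: 0.5120 + 0.3322 + 0.5000 + 0.2161 + 0.3826 = 1.943 bits.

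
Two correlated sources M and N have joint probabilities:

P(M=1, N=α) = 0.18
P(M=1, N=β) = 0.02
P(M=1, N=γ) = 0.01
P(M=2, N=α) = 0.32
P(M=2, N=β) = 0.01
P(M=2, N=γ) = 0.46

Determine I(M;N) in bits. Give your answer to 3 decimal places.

Marginals: p(M) = (0.2100, 0.7900), p(N) = (0.5000, 0.0300, 0.4700).
I(M;N) = H(M) + H(N) − H(M,N).
H(M) = 0.7415, H(N) = 1.1637, H(M,N) = 1.7324.
I(M;N) = 0.7415 + 1.1637 − 1.7324 = 0.173 bits.

0.173 bits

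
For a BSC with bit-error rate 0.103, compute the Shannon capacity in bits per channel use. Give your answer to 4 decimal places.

Binary symmetric channel: C = 1 − h₂(ε) where h₂ is the binary entropy function.
h₂(0.103) = −0.103·log₂0.103 − 0.897·log₂0.897 = 0.4784.
C = 1 − 0.4784 = 0.5216 bits per channel use.

0.5216 bits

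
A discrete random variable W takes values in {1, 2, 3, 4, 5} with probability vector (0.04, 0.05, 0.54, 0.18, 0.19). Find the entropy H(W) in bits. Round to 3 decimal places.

1.782 bits

H(W) = −Σ p·log₂ p.
  −(0.04)·log₂(0.04) = 0.1858
  −(0.05)·log₂(0.05) = 0.2161
  −(0.54)·log₂(0.54) = 0.4800
  −(0.18)·log₂(0.18) = 0.4453
  −(0.19)·log₂(0.19) = 0.4552
Sum: 0.1858 + 0.2161 + 0.4800 + 0.4453 + 0.4552 = 1.782 bits.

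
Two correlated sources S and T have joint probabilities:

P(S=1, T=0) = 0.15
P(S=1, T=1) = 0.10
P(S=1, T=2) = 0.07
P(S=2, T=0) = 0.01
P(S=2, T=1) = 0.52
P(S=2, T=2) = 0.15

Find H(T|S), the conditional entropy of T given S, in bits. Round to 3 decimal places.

Marginals: p(S) = (0.3200, 0.6800), p(T) = (0.1600, 0.6200, 0.2200).
H(T|S) = Σ p(S) · H(T|S=·).
  S=1: p=0.3200, H(T|S=1) = 1.5164
  S=2: p=0.6800, H(T|S=2) = 0.8665
Weighted sum = 1.074 bits.

1.074 bits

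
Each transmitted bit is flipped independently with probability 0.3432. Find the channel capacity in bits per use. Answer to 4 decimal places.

Binary symmetric channel: C = 1 − h₂(ε) where h₂ is the binary entropy function.
h₂(0.3432) = −0.3432·log₂0.3432 − 0.6568·log₂0.6568 = 0.9278.
C = 1 − 0.9278 = 0.0722 bits per channel use.

0.0722 bits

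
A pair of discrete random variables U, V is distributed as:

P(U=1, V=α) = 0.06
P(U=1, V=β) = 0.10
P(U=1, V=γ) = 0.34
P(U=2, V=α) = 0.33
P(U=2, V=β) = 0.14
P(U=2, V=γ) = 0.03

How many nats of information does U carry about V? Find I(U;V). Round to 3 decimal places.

Marginals: p(U) = (0.5000, 0.5000), p(V) = (0.3900, 0.2400, 0.3700).
I(U;V) = Σ p(x,y)·ln[p(x,y)/(p(x)p(y))].
  (1,α): 0.06·ln(0.3077) = -0.0707
  (1,β): 0.10·ln(0.8333) = -0.0182
  (1,γ): 0.34·ln(1.8378) = 0.2069
  (2,α): 0.33·ln(1.6923) = 0.1736
  (2,β): 0.14·ln(1.1667) = 0.0216
  (2,γ): 0.03·ln(0.1622) = -0.0546
Sum = 0.259 nats.

0.259 nats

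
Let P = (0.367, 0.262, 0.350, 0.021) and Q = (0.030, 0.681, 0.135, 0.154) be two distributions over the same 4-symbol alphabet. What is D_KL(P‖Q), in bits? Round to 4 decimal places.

1.3855 bits

D(P‖Q) = Σ p·log₂(p/q).
  0.367·log₂(0.367/0.030) = 1.32588
  0.262·log₂(0.262/0.681) = -0.36106
  0.350·log₂(0.350/0.135) = 0.48104
  0.021·log₂(0.021/0.154) = -0.06036
D(P‖Q) = 1.3855 bits.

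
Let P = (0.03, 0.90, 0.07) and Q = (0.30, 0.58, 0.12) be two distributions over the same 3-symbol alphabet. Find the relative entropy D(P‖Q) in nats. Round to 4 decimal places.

D(P‖Q) = Σ p·ln(p/q).
  0.03·ln(0.03/0.30) = -0.06908
  0.90·ln(0.90/0.58) = 0.39543
  0.07·ln(0.07/0.12) = -0.03773
D(P‖Q) = 0.2886 nats.

0.2886 nats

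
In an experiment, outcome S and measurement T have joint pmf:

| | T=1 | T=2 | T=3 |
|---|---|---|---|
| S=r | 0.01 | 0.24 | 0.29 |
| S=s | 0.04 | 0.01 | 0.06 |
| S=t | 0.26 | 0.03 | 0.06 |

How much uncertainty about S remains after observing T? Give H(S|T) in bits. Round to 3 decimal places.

Marginals: p(S) = (0.5400, 0.1100, 0.3500), p(T) = (0.3100, 0.2800, 0.4100).
H(S|T) = Σ p(T) · H(S|T=·).
  T=1: p=0.3100, H(S|T=1) = 0.7538
  T=2: p=0.2800, H(S|T=2) = 0.7076
  T=3: p=0.4100, H(S|T=3) = 1.1648
Weighted sum = 0.909 bits.

0.909 bits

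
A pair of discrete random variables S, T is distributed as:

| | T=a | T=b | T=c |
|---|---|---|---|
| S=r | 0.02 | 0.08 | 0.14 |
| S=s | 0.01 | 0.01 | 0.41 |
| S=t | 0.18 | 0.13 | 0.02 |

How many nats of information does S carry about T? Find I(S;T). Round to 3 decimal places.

Marginals: p(S) = (0.2400, 0.4300, 0.3300), p(T) = (0.2100, 0.2200, 0.5700).
I(S;T) = Σ p(x,y)·ln[p(x,y)/(p(x)p(y))].
  (r,a): 0.02·ln(0.3968) = -0.0185
  (r,b): 0.08·ln(1.5152) = 0.0332
  (r,c): 0.14·ln(1.0234) = 0.0032
  (s,a): 0.01·ln(0.1107) = -0.0220
  (s,b): 0.01·ln(0.1057) = -0.0225
  (s,c): 0.41·ln(1.6728) = 0.2109
  (t,a): 0.18·ln(2.5974) = 0.1718
  (t,b): 0.13·ln(1.7906) = 0.0757
  (t,c): 0.02·ln(0.1063) = -0.0448
Sum = 0.387 nats.

0.387 nats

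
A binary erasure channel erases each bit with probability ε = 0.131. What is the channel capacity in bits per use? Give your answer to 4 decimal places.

0.8690 bits

Binary erasure channel: capacity C = 1 − ε.
C = 1 − 0.131 = 0.8690 bits per channel use.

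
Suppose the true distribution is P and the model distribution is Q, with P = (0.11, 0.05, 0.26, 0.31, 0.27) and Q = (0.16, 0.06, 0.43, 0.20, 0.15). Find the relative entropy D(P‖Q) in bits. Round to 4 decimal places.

D(P‖Q) = Σ p·log₂(p/q).
  0.11·log₂(0.11/0.16) = -0.05946
  0.05·log₂(0.05/0.06) = -0.01315
  0.26·log₂(0.26/0.43) = -0.18871
  0.31·log₂(0.31/0.20) = 0.19600
  0.27·log₂(0.27/0.15) = 0.22896
D(P‖Q) = 0.1636 bits.

0.1636 bits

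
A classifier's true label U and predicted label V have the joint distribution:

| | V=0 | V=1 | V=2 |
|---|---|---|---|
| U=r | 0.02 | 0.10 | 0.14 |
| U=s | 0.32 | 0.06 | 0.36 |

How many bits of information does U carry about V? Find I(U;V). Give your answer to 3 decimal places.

Marginals: p(U) = (0.2600, 0.7400), p(V) = (0.3400, 0.1600, 0.5000).
I(U;V) = Σ p(x,y)·log₂[p(x,y)/(p(x)p(y))].
  (r,0): 0.02·log₂(0.2262) = -0.0429
  (r,1): 0.10·log₂(2.4038) = 0.1265
  (r,2): 0.14·log₂(1.0769) = 0.0150
  (s,0): 0.32·log₂(1.2719) = 0.1110
  (s,1): 0.06·log₂(0.5068) = -0.0588
  (s,2): 0.36·log₂(0.9730) = -0.0142
Sum = 0.137 bits.

0.137 bits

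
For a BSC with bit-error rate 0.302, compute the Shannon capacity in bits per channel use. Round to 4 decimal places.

Binary symmetric channel: C = 1 − h₂(ε) where h₂ is the binary entropy function.
h₂(0.302) = −0.302·log₂0.302 − 0.698·log₂0.698 = 0.8837.
C = 1 − 0.8837 = 0.1163 bits per channel use.

0.1163 bits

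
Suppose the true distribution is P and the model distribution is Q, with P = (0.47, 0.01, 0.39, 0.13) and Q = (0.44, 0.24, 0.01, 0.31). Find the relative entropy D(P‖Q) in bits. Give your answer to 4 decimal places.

D(P‖Q) = Σ p·log₂(p/q).
  0.47·log₂(0.47/0.44) = 0.04472
  0.01·log₂(0.01/0.24) = -0.04585
  0.39·log₂(0.39/0.01) = 2.06131
  0.13·log₂(0.13/0.31) = -0.16299
D(P‖Q) = 1.8972 bits.

1.8972 bits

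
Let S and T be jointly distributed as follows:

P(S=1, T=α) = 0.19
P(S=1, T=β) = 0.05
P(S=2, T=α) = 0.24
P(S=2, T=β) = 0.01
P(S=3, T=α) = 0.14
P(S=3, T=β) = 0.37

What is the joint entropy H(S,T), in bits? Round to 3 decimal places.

H(S,T) = −Σ p(x,y)·log₂ p(x,y) over all 6 cells.
  cell (1,α): −0.19·log₂0.19 = 0.4552
  cell (1,β): −0.05·log₂0.05 = 0.2161
  cell (2,α): −0.24·log₂0.24 = 0.4941
  cell (2,β): −0.01·log₂0.01 = 0.0664
  cell (3,α): −0.14·log₂0.14 = 0.3971
  cell (3,β): −0.37·log₂0.37 = 0.5307
Sum = 2.160 bits.

2.160 bits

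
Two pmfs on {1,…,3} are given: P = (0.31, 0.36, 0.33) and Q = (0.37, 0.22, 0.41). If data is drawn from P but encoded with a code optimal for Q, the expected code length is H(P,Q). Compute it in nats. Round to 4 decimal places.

H(P,Q) = −Σ p·ln q.
  −0.31·ln(0.37) = 0.30822
  −0.36·ln(0.22) = 0.54509
  −0.33·ln(0.41) = 0.29423
H(P,Q) = 1.1475 nats.

1.1475 nats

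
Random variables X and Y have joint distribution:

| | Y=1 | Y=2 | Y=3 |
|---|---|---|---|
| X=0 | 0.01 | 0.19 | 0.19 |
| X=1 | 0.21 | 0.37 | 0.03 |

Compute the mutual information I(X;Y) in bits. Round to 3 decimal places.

0.262 bits

Marginals: p(X) = (0.3900, 0.6100), p(Y) = (0.2200, 0.5600, 0.2200).
I(X;Y) = H(X) + H(Y) − H(X,Y).
H(X) = 0.9648, H(Y) = 1.4296, H(X,Y) = 2.1322.
I(X;Y) = 0.9648 + 1.4296 − 2.1322 = 0.262 bits.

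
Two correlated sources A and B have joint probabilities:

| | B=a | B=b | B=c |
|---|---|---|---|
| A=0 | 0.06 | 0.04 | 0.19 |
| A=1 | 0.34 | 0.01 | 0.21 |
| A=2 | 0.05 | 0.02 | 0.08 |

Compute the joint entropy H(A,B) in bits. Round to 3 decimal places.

H(A,B) = −Σ p(x,y)·log₂ p(x,y) over all 9 cells.
  cell (0,a): −0.06·log₂0.06 = 0.2435
  cell (0,b): −0.04·log₂0.04 = 0.1858
  cell (0,c): −0.19·log₂0.19 = 0.4552
  cell (1,a): −0.34·log₂0.34 = 0.5292
  cell (1,b): −0.01·log₂0.01 = 0.0664
  cell (1,c): −0.21·log₂0.21 = 0.4728
  cell (2,a): −0.05·log₂0.05 = 0.2161
  cell (2,b): −0.02·log₂0.02 = 0.1129
  cell (2,c): −0.08·log₂0.08 = 0.2915
Sum = 2.573 bits.

2.573 bits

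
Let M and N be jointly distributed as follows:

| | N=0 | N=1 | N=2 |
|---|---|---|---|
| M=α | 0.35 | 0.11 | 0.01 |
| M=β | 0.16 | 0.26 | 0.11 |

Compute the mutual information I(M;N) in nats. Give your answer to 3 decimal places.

Marginals: p(M) = (0.4700, 0.5300), p(N) = (0.5100, 0.3700, 0.1200).
I(M;N) = H(M) + H(N) − H(M,N).
H(M) = 0.6913, H(N) = 0.9657, H(M,N) = 1.5425.
I(M;N) = 0.6913 + 0.9657 − 1.5425 = 0.115 nats.

0.115 nats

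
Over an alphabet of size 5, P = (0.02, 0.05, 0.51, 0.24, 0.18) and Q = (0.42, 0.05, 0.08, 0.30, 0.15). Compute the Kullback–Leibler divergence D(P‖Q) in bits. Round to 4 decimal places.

1.2452 bits

D(P‖Q) = Σ p·log₂(p/q).
  0.02·log₂(0.02/0.42) = -0.08785
  0.05·log₂(0.05/0.05) = 0.00000
  0.51·log₂(0.51/0.08) = 1.36294
  0.24·log₂(0.24/0.30) = -0.07726
  0.18·log₂(0.18/0.15) = 0.04735
D(P‖Q) = 1.2452 bits.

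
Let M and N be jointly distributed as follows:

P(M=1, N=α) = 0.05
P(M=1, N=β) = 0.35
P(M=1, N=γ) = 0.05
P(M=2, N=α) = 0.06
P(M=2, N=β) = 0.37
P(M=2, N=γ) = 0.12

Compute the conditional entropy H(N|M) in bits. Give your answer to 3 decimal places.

Chain rule: H(N|M) = H(M,N) − H(M).
Marginals: p(M) = (0.4500, 0.5500), p(N) = (0.1100, 0.7200, 0.1700).
H(M,N) = 2.1036 bits; H(M) = 0.9928 bits.
H(N|M) = 2.1036 − 0.9928 = 1.111 bits.

1.111 bits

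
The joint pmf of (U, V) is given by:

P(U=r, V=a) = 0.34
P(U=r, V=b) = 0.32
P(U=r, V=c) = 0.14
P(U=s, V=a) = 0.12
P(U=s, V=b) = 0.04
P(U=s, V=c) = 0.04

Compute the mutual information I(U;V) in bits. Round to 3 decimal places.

Marginals: p(U) = (0.8000, 0.2000), p(V) = (0.4600, 0.3600, 0.1800).
I(U;V) = H(U) + H(V) − H(U,V).
H(U) = 0.7219, H(V) = 1.4913, H(U,V) = 2.1909.
I(U;V) = 0.7219 + 1.4913 − 2.1909 = 0.022 bits.

0.022 bits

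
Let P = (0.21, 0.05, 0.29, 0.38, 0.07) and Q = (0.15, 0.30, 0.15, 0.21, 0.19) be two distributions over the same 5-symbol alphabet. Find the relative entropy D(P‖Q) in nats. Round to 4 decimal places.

0.3277 nats

D(P‖Q) = Σ p·ln(p/q).
  0.21·ln(0.21/0.15) = 0.07066
  0.05·ln(0.05/0.30) = -0.08959
  0.29·ln(0.29/0.15) = 0.19118
  0.38·ln(0.38/0.21) = 0.22536
  0.07·ln(0.07/0.19) = -0.06990
D(P‖Q) = 0.3277 nats.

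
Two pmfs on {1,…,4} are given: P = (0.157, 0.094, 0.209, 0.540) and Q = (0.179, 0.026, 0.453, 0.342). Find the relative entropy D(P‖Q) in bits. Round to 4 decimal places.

D(P‖Q) = Σ p·log₂(p/q).
  0.157·log₂(0.157/0.179) = -0.02970
  0.094·log₂(0.094/0.026) = 0.17429
  0.209·log₂(0.209/0.453) = -0.23325
  0.540·log₂(0.540/0.342) = 0.35584
D(P‖Q) = 0.2672 bits.

0.2672 bits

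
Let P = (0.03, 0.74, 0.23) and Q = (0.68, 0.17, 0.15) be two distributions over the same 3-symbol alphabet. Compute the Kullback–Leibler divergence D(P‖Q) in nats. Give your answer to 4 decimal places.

1.0931 nats

D(P‖Q) = Σ p·ln(p/q).
  0.03·ln(0.03/0.68) = -0.09363
  0.74·ln(0.74/0.17) = 1.08843
  0.23·ln(0.23/0.15) = 0.09831
D(P‖Q) = 1.0931 nats.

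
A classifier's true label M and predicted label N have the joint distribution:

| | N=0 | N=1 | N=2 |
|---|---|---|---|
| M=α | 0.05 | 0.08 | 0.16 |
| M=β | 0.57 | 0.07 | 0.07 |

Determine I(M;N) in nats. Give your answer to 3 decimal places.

Marginals: p(M) = (0.2900, 0.7100), p(N) = (0.6200, 0.1500, 0.2300).
I(M;N) = H(M) + H(N) − H(M,N).
H(M) = 0.6022, H(N) = 0.9190, H(M,N) = 1.3378.
I(M;N) = 0.6022 + 0.9190 − 1.3378 = 0.183 nats.

0.183 nats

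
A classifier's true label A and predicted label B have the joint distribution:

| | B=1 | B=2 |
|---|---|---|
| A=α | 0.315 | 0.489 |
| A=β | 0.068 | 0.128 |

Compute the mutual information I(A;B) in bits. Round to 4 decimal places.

Marginals: p(A) = (0.8040, 0.1960), p(B) = (0.3830, 0.6170).
I(A;B) = H(A) + H(B) − H(A,B).
H(A) = 0.7139, H(B) = 0.9601, H(A,B) = 1.6730.
I(A;B) = 0.7139 + 0.9601 − 1.6730 = 0.0010 bits.

0.0010 bits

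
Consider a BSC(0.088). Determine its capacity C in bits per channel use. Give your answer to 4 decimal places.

Binary symmetric channel: C = 1 − h₂(ε) where h₂ is the binary entropy function.
h₂(0.088) = −0.088·log₂0.088 − 0.912·log₂0.912 = 0.4298.
C = 1 − 0.4298 = 0.5702 bits per channel use.

0.5702 bits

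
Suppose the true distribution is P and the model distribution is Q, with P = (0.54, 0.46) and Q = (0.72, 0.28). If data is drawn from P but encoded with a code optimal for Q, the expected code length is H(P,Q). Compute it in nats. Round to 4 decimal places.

0.7630 nats

H(P,Q) = −Σ p·ln q.
  −0.54·ln(0.72) = 0.17739
  −0.46·ln(0.28) = 0.58556
H(P,Q) = 0.7630 nats.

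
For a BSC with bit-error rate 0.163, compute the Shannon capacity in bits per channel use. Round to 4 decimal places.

Binary symmetric channel: C = 1 − h₂(ε) where h₂ is the binary entropy function.
h₂(0.163) = −0.163·log₂0.163 − 0.837·log₂0.837 = 0.6414.
C = 1 − 0.6414 = 0.3586 bits per channel use.

0.3586 bits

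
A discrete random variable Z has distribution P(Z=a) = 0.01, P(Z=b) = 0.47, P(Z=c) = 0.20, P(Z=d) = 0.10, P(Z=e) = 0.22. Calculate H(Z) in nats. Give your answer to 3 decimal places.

1.286 nats

H(Z) = −Σ p·ln p.
  −(0.01)·ln(0.01) = 0.0461
  −(0.47)·ln(0.47) = 0.3549
  −(0.20)·ln(0.20) = 0.3219
  −(0.10)·ln(0.10) = 0.2303
  −(0.22)·ln(0.22) = 0.3331
Sum: 0.0461 + 0.3549 + 0.3219 + 0.2303 + 0.3331 = 1.286 nats.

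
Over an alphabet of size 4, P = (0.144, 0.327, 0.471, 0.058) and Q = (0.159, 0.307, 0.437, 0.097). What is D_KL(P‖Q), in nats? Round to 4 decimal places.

0.0118 nats

D(P‖Q) = Σ p·ln(p/q).
  0.144·ln(0.144/0.159) = -0.01427
  0.327·ln(0.327/0.307) = 0.02064
  0.471·ln(0.471/0.437) = 0.03529
  0.058·ln(0.058/0.097) = -0.02983
D(P‖Q) = 0.0118 nats.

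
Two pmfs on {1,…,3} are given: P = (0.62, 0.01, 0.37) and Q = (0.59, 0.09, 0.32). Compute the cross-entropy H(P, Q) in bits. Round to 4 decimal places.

1.1149 bits

H(P,Q) = −Σ p·log₂ q.
  −0.62·log₂(0.59) = 0.47195
  −0.01·log₂(0.09) = 0.03474
  −0.37·log₂(0.32) = 0.60823
H(P,Q) = 1.1149 bits.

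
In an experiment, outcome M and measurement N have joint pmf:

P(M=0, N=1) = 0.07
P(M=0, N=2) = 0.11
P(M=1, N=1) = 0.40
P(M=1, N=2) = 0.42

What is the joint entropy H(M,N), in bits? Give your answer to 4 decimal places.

1.6733 bits

H(M,N) = −Σ p(x,y)·log₂ p(x,y) over all 4 cells.
  cell (0,1): −0.07·log₂0.07 = 0.26856
  cell (0,2): −0.11·log₂0.11 = 0.35029
  cell (1,1): −0.40·log₂0.40 = 0.52877
  cell (1,2): −0.42·log₂0.42 = 0.52565
Sum = 1.6733 bits.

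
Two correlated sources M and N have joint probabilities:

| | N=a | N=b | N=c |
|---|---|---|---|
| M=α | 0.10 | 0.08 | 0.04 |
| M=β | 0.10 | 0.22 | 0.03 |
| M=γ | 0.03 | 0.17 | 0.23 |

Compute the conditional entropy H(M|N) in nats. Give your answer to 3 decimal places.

0.920 nats

Marginals: p(M) = (0.2200, 0.3500, 0.4300), p(N) = (0.2300, 0.4700, 0.3000).
H(M|N) = Σ p(N) · H(M|N=·).
  N=a: p=0.2300, H(M|N=a) = 0.9899
  N=b: p=0.4700, H(M|N=b) = 1.0245
  N=c: p=0.3000, H(M|N=c) = 0.7026
Weighted sum = 0.920 nats.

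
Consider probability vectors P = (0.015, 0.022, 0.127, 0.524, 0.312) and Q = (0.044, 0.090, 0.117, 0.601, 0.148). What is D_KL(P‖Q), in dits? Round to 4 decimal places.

D(P‖Q) = Σ p·log₁₀(p/q).
  0.015·log₁₀(0.015/0.044) = -0.00701
  0.022·log₁₀(0.022/0.090) = -0.01346
  0.127·log₁₀(0.127/0.117) = 0.00452
  0.524·log₁₀(0.524/0.601) = -0.03120
  0.312·log₁₀(0.312/0.148) = 0.10105
D(P‖Q) = 0.0539 dits.

0.0539 dits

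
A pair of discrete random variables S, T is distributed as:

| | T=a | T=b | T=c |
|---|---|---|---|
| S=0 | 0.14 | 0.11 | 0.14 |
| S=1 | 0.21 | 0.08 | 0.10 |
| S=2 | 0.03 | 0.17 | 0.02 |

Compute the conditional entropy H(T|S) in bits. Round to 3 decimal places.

1.400 bits

Marginals: p(S) = (0.3900, 0.3900, 0.2200), p(T) = (0.3800, 0.3600, 0.2600).
H(T|S) = Σ p(S) · H(T|S=·).
  S=0: p=0.3900, H(T|S=0) = 1.5762
  S=1: p=0.3900, H(T|S=1) = 1.4531
  S=2: p=0.2200, H(T|S=2) = 0.9939
Weighted sum = 1.400 bits.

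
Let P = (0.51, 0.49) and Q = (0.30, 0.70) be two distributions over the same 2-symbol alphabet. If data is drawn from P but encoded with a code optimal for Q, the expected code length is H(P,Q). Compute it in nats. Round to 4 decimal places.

H(P,Q) = −Σ p·ln q.
  −0.51·ln(0.30) = 0.61403
  −0.49·ln(0.70) = 0.17477
H(P,Q) = 0.7888 nats.

0.7888 nats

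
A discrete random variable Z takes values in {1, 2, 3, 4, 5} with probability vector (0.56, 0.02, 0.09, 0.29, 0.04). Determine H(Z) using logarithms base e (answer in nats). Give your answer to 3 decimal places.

1.107 nats

H(Z) = −Σ p·ln p.
  −(0.56)·ln(0.56) = 0.3247
  −(0.02)·ln(0.02) = 0.0782
  −(0.09)·ln(0.09) = 0.2167
  −(0.29)·ln(0.29) = 0.3590
  −(0.04)·ln(0.04) = 0.1288
Sum: 0.3247 + 0.0782 + 0.2167 + 0.3590 + 0.1288 = 1.107 nats.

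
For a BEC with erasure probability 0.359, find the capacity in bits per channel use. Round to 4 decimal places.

Binary erasure channel: capacity C = 1 − ε.
C = 1 − 0.359 = 0.6410 bits per channel use.

0.6410 bits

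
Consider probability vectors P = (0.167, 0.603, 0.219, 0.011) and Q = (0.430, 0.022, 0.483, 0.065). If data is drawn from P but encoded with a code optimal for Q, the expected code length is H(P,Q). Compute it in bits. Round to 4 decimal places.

H(P,Q) = −Σ p·log₂ q.
  −0.167·log₂(0.430) = 0.20334
  −0.603·log₂(0.022) = 3.32033
  −0.219·log₂(0.483) = 0.22993
  −0.011·log₂(0.065) = 0.04338
H(P,Q) = 3.7970 bits.

3.7970 bits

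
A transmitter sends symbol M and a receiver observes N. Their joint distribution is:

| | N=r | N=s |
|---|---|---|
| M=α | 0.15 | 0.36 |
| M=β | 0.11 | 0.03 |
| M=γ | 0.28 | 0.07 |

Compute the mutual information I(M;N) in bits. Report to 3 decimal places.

Marginals: p(M) = (0.5100, 0.1400, 0.3500), p(N) = (0.5400, 0.4600).
I(M;N) = Σ p(x,y)·log₂[p(x,y)/(p(x)p(y))].
  (α,r): 0.15·log₂(0.5447) = -0.1315
  (α,s): 0.36·log₂(1.5345) = 0.2224
  (β,r): 0.11·log₂(1.4550) = 0.0595
  (β,s): 0.03·log₂(0.4658) = -0.0331
  (γ,r): 0.28·log₂(1.4815) = 0.1588
  (γ,s): 0.07·log₂(0.4348) = -0.0841
Sum = 0.192 bits.

0.192 bits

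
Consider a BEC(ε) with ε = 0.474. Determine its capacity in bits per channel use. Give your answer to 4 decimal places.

Binary erasure channel: capacity C = 1 − ε.
C = 1 − 0.474 = 0.5260 bits per channel use.

0.5260 bits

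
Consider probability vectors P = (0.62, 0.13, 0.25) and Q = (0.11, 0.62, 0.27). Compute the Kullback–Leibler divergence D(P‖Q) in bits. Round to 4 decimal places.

D(P‖Q) = Σ p·log₂(p/q).
  0.62·log₂(0.62/0.11) = 1.54675
  0.13·log₂(0.13/0.62) = -0.29299
  0.25·log₂(0.25/0.27) = -0.02776
D(P‖Q) = 1.2260 bits.

1.2260 bits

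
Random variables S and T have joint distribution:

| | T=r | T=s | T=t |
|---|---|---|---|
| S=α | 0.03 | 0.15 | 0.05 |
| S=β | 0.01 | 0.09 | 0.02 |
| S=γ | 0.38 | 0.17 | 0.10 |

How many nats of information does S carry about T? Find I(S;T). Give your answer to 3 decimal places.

Marginals: p(S) = (0.2300, 0.1200, 0.6500), p(T) = (0.4200, 0.4100, 0.1700).
I(S;T) = H(S) + H(T) − H(S,T).
H(S) = 0.8725, H(T) = 1.0311, H(S,T) = 1.7797.
I(S;T) = 0.8725 + 1.0311 − 1.7797 = 0.124 nats.

0.124 nats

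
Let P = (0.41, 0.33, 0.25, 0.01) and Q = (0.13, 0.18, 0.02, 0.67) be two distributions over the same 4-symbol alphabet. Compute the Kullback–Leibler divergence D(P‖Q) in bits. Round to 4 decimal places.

1.8183 bits

D(P‖Q) = Σ p·log₂(p/q).
  0.41·log₂(0.41/0.13) = 0.67942
  0.33·log₂(0.33/0.18) = 0.28857
  0.25·log₂(0.25/0.02) = 0.91096
  0.01·log₂(0.01/0.67) = -0.06066
D(P‖Q) = 1.8183 bits.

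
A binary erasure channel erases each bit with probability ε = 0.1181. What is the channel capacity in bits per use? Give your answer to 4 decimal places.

Binary erasure channel: capacity C = 1 − ε.
C = 1 − 0.1181 = 0.8819 bits per channel use.

0.8819 bits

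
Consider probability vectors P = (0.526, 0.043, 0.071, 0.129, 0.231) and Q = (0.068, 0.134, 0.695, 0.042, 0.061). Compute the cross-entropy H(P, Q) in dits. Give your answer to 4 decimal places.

H(P,Q) = −Σ p·log₁₀ q.
  −0.526·log₁₀(0.068) = 0.61410
  −0.043·log₁₀(0.134) = 0.03753
  −0.071·log₁₀(0.695) = 0.01122
  −0.129·log₁₀(0.042) = 0.17760
  −0.231·log₁₀(0.061) = 0.28059
H(P,Q) = 1.1210 dits.

1.1210 dits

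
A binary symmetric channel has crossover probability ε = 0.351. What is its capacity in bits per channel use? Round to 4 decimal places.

Binary symmetric channel: C = 1 − h₂(ε) where h₂ is the binary entropy function.
h₂(0.351) = −0.351·log₂0.351 − 0.649·log₂0.649 = 0.9350.
C = 1 − 0.9350 = 0.0650 bits per channel use.

0.0650 bits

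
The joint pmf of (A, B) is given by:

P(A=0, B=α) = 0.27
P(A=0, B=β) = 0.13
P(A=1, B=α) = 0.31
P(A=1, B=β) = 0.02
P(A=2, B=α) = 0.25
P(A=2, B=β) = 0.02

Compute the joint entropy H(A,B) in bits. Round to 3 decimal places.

H(A,B) = −Σ p(x,y)·log₂ p(x,y) over all 6 cells.
  cell (0,α): −0.27·log₂0.27 = 0.5100
  cell (0,β): −0.13·log₂0.13 = 0.3826
  cell (1,α): −0.31·log₂0.31 = 0.5238
  cell (1,β): −0.02·log₂0.02 = 0.1129
  cell (2,α): −0.25·log₂0.25 = 0.5000
  cell (2,β): −0.02·log₂0.02 = 0.1129
Sum = 2.142 bits.

2.142 bits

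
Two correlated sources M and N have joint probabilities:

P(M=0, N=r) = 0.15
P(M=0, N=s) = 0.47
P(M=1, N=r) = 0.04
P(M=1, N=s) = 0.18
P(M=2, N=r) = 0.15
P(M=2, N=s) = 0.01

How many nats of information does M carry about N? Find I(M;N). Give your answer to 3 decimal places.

Marginals: p(M) = (0.6200, 0.2200, 0.1600), p(N) = (0.3400, 0.6600).
I(M;N) = H(M) + H(N) − H(M,N).
H(M) = 0.9227, H(N) = 0.6410, H(M,N) = 1.4075.
I(M;N) = 0.9227 + 0.6410 − 1.4075 = 0.156 nats.

0.156 nats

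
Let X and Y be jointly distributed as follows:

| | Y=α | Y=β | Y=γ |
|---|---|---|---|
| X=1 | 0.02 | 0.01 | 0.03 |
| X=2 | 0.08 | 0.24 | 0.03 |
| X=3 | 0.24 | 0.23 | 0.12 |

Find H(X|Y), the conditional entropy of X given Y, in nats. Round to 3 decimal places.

Marginals: p(X) = (0.0600, 0.3500, 0.5900), p(Y) = (0.3400, 0.4800, 0.1800).
H(X|Y) = Σ p(Y) · H(X|Y=·).
  Y=α: p=0.3400, H(X|Y=α) = 0.7530
  Y=β: p=0.4800, H(X|Y=β) = 0.7797
  Y=γ: p=0.1800, H(X|Y=γ) = 0.8676
Weighted sum = 0.786 nats.

0.786 nats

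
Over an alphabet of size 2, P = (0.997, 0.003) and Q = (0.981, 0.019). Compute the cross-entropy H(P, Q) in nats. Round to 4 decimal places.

0.0310 nats

H(P,Q) = −Σ p·ln q.
  −0.997·ln(0.981) = 0.01913
  −0.003·ln(0.019) = 0.01189
H(P,Q) = 0.0310 nats.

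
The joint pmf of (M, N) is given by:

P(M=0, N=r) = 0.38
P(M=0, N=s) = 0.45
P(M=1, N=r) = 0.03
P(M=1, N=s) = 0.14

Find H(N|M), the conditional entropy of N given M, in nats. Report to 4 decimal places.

Marginals: p(M) = (0.8300, 0.1700), p(N) = (0.4100, 0.5900).
H(N|M) = Σ p(M) · H(N|M=·).
  M=0: p=0.8300, H(N|M=0) = 0.6896
  M=1: p=0.1700, H(N|M=1) = 0.4660
Weighted sum = 0.6516 nats.

0.6516 nats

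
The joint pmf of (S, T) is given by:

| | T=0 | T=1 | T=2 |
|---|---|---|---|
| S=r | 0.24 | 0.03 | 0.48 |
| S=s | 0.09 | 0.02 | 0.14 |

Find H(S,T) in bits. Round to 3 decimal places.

1.977 bits

H(S,T) = −Σ p(x,y)·log₂ p(x,y) over all 6 cells.
  cell (r,0): −0.24·log₂0.24 = 0.4941
  cell (r,1): −0.03·log₂0.03 = 0.1518
  cell (r,2): −0.48·log₂0.48 = 0.5083
  cell (s,0): −0.09·log₂0.09 = 0.3127
  cell (s,1): −0.02·log₂0.02 = 0.1129
  cell (s,2): −0.14·log₂0.14 = 0.3971
Sum = 1.977 bits.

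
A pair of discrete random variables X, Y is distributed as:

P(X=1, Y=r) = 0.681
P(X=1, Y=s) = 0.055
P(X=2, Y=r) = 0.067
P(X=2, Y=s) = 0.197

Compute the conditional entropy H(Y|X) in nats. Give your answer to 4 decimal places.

0.3451 nats

Marginals: p(X) = (0.7360, 0.2640), p(Y) = (0.7480, 0.2520).
H(Y|X) = Σ p(X) · H(Y|X=·).
  X=1: p=0.7360, H(Y|X=1) = 0.2657
  X=2: p=0.2640, H(Y|X=2) = 0.5665
Weighted sum = 0.3451 nats.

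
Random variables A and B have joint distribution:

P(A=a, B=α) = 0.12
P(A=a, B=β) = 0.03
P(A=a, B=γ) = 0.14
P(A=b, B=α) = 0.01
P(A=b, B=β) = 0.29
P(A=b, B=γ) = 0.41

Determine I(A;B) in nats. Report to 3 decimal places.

Marginals: p(A) = (0.2900, 0.7100), p(B) = (0.1300, 0.3200, 0.5500).
I(A;B) = H(A) + H(B) − H(A,B).
H(A) = 0.6022, H(B) = 0.9587, H(A,B) = 1.4055.
I(A;B) = 0.6022 + 0.9587 − 1.4055 = 0.155 nats.

0.155 nats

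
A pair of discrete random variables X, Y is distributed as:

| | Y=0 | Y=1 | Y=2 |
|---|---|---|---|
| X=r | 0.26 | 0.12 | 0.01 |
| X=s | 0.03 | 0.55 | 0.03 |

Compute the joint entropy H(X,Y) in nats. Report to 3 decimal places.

1.190 nats

H(X,Y) = −Σ p(x,y)·ln p(x,y) over all 6 cells.
  cell (r,0): −0.26·ln0.26 = 0.3502
  cell (r,1): −0.12·ln0.12 = 0.2544
  cell (r,2): −0.01·ln0.01 = 0.0461
  cell (s,0): −0.03·ln0.03 = 0.1052
  cell (s,1): −0.55·ln0.55 = 0.3288
  cell (s,2): −0.03·ln0.03 = 0.1052
Sum = 1.190 nats.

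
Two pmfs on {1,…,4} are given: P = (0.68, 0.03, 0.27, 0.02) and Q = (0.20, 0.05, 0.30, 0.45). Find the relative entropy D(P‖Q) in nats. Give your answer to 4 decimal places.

0.7261 nats

D(P‖Q) = Σ p·ln(p/q).
  0.68·ln(0.68/0.20) = 0.83217
  0.03·ln(0.03/0.05) = -0.01532
  0.27·ln(0.27/0.30) = -0.02845
  0.02·ln(0.02/0.45) = -0.06227
D(P‖Q) = 0.7261 nats.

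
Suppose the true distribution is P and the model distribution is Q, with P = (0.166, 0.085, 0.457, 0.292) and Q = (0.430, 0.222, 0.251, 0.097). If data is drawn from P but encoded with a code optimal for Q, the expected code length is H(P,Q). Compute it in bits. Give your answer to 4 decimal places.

H(P,Q) = −Σ p·log₂ q.
  −0.166·log₂(0.430) = 0.20212
  −0.085·log₂(0.222) = 0.18457
  −0.457·log₂(0.251) = 0.91137
  −0.292·log₂(0.097) = 0.98283
H(P,Q) = 2.2809 bits.

2.2809 bits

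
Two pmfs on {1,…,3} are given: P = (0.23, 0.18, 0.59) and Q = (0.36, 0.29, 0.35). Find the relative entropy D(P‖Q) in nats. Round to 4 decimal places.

D(P‖Q) = Σ p·ln(p/q).
  0.23·ln(0.23/0.36) = -0.10305
  0.18·ln(0.18/0.29) = -0.08585
  0.59·ln(0.59/0.35) = 0.30809
D(P‖Q) = 0.1192 nats.

0.1192 nats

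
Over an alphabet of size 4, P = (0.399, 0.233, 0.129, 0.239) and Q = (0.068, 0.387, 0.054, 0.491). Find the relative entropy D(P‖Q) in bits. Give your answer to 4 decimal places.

D(P‖Q) = Σ p·log₂(p/q).
  0.399·log₂(0.399/0.068) = 1.01856
  0.233·log₂(0.233/0.387) = -0.17056
  0.129·log₂(0.129/0.054) = 0.16207
  0.239·log₂(0.239/0.491) = -0.24825
D(P‖Q) = 0.7618 bits.

0.7618 bits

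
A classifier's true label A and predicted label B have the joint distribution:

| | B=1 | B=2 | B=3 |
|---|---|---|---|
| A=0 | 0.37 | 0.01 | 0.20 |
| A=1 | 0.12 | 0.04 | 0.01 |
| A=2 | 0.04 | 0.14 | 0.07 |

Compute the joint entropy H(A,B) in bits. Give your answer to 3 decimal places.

2.532 bits

H(A,B) = −Σ p(x,y)·log₂ p(x,y) over all 9 cells.
  cell (0,1): −0.37·log₂0.37 = 0.5307
  cell (0,2): −0.01·log₂0.01 = 0.0664
  cell (0,3): −0.20·log₂0.20 = 0.4644
  cell (1,1): −0.12·log₂0.12 = 0.3671
  cell (1,2): −0.04·log₂0.04 = 0.1858
  cell (1,3): −0.01·log₂0.01 = 0.0664
  cell (2,1): −0.04·log₂0.04 = 0.1858
  cell (2,2): −0.14·log₂0.14 = 0.3971
  cell (2,3): −0.07·log₂0.07 = 0.2686
Sum = 2.532 bits.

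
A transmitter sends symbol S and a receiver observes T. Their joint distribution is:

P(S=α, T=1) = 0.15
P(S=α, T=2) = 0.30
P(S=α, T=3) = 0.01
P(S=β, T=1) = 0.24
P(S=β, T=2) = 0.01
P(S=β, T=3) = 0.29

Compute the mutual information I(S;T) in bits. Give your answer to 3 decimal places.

Marginals: p(S) = (0.4600, 0.5400), p(T) = (0.3900, 0.3100, 0.3000).
I(S;T) = H(S) + H(T) − H(S,T).
H(S) = 0.9954, H(T) = 1.5747, H(S,T) = 2.0765.
I(S;T) = 0.9954 + 1.5747 − 2.0765 = 0.494 bits.

0.494 bits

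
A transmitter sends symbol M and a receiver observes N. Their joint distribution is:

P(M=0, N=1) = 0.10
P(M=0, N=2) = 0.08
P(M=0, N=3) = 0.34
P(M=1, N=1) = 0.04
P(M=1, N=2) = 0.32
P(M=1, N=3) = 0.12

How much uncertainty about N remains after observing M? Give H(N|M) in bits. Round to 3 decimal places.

Marginals: p(M) = (0.5200, 0.4800), p(N) = (0.1400, 0.4000, 0.4600).
H(N|M) = Σ p(M) · H(N|M=·).
  M=0: p=0.5200, H(N|M=0) = 1.2737
  M=1: p=0.4800, H(N|M=1) = 1.1887
Weighted sum = 1.233 bits.

1.233 bits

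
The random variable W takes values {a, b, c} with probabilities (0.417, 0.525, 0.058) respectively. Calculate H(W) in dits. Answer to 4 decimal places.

0.3770 dits

H(W) = −Σ p·log₁₀ p.
  −(0.417)·log₁₀(0.417) = 0.15840
  −(0.525)·log₁₀(0.525) = 0.14692
  −(0.058)·log₁₀(0.058) = 0.07172
Sum: 0.15840 + 0.14692 + 0.07172 = 0.3770 dits.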